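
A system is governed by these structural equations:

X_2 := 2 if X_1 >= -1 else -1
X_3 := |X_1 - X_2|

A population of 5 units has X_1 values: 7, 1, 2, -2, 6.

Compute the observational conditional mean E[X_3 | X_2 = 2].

2.5

E[X_3|X_2=2] averages over only the 4 units with X_2=2 (X_1 = 7, 1, 2, 6): X_3 = 5, 1, 0, 4, mean 2.5.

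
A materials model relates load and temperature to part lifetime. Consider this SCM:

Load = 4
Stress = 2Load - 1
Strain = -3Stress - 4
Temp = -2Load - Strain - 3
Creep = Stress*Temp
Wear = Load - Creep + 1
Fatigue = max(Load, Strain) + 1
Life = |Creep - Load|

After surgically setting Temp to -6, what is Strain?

-25

Under do(Temp=-6), the mechanism Temp = -2Load - Strain - 3 is discarded; Temp is fixed at -6.
Since Strain is not a descendant of the intervened variable, it is unaffected.
Stress = 2Load - 1  [with Load=4]  = 7
Strain = -3Stress - 4  [with Stress=7]  = -25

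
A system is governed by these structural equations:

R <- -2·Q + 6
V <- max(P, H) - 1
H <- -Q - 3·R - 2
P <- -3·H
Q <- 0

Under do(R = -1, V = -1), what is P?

The joint intervention fixes R = -1, V = -1, removing each variable's own equation.
H = -Q - 3·R - 2  [with Q=0, R=-1]  = 1
P = -3·H  [with H=1]  = -3

-3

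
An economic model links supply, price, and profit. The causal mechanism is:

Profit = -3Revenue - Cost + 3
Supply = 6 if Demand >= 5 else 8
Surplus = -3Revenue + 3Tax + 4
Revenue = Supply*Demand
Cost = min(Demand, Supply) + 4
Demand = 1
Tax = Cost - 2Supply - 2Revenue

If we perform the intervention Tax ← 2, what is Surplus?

-14

Under do(Tax=2), the mechanism Tax = Cost - 2Supply - 2Revenue is discarded; Tax is fixed at 2.
Supply = 6 if Demand >= 5 else 8  [with Demand=1]  = 8
Revenue = Supply*Demand  [with Supply=8, Demand=1]  = 8
Surplus = -3Revenue + 3Tax + 4  [with Revenue=8, Tax=2]  = -14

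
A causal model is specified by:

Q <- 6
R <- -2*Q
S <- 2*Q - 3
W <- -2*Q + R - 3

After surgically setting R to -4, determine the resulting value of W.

Under do(R=-4), the mechanism R <- -2*Q is discarded; R is fixed at -4.
W = -2*Q + R - 3  [with Q=6, R=-4]  = -19

-19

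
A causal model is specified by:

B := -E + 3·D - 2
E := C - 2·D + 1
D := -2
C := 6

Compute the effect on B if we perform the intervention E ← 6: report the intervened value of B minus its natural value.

5

The intervention breaks the incoming arrows to E: E := C - 2·D + 1 no longer applies, and E = 6.
B = -E + 3·D - 2  [with E=6, D=-2]  = -14
Without intervention: E = C - 2·D + 1  [with C=6, D=-2]  = 11; B = -E + 3·D - 2  [with E=11, D=-2]  = -19.
Change = -14 − (-19) = 5.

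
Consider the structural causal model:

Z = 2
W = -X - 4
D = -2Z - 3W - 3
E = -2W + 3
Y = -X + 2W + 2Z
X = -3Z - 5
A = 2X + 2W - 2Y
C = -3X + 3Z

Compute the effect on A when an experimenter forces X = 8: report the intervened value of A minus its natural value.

114

Under do(X=8), the mechanism X = -3Z - 5 is discarded; X is fixed at 8.
W = -X - 4  [with X=8]  = -12
Y = -X + 2W + 2Z  [with X=8, W=-12, Z=2]  = -28
A = 2X + 2W - 2Y  [with X=8, W=-12, Y=-28]  = 48
Without intervention: X = -3Z - 5  [with Z=2]  = -11; W = -X - 4  [with X=-11]  = 7; Y = -X + 2W + 2Z  [with X=-11, W=7, Z=2]  = 29; A = 2X + 2W - 2Y  [with X=-11, W=7, Y=29]  = -66.
Change = 48 − (-66) = 114.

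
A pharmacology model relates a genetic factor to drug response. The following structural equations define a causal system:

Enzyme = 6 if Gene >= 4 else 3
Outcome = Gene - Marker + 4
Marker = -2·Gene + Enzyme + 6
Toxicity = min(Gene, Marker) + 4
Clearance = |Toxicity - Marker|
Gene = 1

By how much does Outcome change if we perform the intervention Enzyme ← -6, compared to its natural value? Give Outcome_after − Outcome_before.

9

Under do(Enzyme=-6), the mechanism Enzyme = 6 if Gene >= 4 else 3 is discarded; Enzyme is fixed at -6.
Marker = -2·Gene + Enzyme + 6  [with Gene=1, Enzyme=-6]  = -2
Outcome = Gene - Marker + 4  [with Gene=1, Marker=-2]  = 7
Without intervention: Enzyme = 6 if Gene >= 4 else 3  [with Gene=1]  = 3; Marker = -2·Gene + Enzyme + 6  [with Gene=1, Enzyme=3]  = 7; Outcome = Gene - Marker + 4  [with Gene=1, Marker=7]  = -2.
Change = 7 − (-2) = 9.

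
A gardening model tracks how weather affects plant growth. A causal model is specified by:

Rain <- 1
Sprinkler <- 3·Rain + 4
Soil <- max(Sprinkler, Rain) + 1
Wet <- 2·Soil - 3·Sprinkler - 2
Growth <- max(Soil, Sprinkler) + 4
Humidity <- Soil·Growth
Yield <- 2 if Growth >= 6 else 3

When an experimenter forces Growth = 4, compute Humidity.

The intervention breaks the incoming arrows to Growth: Growth <- max(Soil, Sprinkler) + 4 no longer applies, and Growth = 4.
Sprinkler = 3·Rain + 4  [with Rain=1]  = 7
Soil = max(Sprinkler, Rain) + 1  [with Sprinkler=7, Rain=1]  = 8
Humidity = Soil·Growth  [with Soil=8, Growth=4]  = 32

32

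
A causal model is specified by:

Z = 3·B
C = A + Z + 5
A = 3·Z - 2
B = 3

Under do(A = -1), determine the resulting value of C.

13

The intervention breaks the incoming arrows to A: A = 3·Z - 2 no longer applies, and A = -1.
Z = 3·B  [with B=3]  = 9
C = A + Z + 5  [with A=-1, Z=9]  = 13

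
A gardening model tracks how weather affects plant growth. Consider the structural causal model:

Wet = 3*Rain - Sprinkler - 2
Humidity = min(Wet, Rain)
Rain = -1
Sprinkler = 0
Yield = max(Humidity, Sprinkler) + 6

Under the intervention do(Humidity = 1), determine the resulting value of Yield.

7

Intervening sets Humidity = 1 and removes its equation (Humidity = min(Wet, Rain)).
Yield = max(Humidity, Sprinkler) + 6  [with Humidity=1, Sprinkler=0]  = 7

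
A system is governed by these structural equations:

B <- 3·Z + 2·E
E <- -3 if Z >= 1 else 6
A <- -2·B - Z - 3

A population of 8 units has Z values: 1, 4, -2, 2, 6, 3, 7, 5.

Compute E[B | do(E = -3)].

3.75

The intervention sets E=-3 in all 8 units regardless of Z. Recomputing B per unit gives -3, 6, -12, 0, 12, 3, 15, 9; average 3.75.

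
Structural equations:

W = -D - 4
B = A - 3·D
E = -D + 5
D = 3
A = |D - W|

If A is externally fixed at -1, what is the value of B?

-10

The intervention breaks the incoming arrows to A: A = |D - W| no longer applies, and A = -1.
B = A - 3·D  [with A=-1, D=3]  = -10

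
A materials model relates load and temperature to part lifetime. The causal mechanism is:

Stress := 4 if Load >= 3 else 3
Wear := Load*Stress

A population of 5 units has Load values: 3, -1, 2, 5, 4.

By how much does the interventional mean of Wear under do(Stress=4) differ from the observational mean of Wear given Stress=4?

Every unit gets Stress=4 under the intervention. Wear values become 12, -4, 8, 20, 16; E[Wear|do(Stress=4)] = 10.4.
Conditioning on Stress=4 selects the 3 unit(s) with Load ∈ {3, 5, 4}. Their Wear values: 12, 20, 16. Mean = 16.
Difference = 10.4 − 16 = -5.6.

-5.6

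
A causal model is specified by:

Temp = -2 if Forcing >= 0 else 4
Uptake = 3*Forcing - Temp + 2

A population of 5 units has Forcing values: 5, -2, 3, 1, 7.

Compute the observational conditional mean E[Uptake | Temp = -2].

16

E[Uptake|Temp=-2] averages over only the 4 units with Temp=-2 (Forcing = 5, 3, 1, 7): Uptake = 19, 13, 7, 25, mean 16.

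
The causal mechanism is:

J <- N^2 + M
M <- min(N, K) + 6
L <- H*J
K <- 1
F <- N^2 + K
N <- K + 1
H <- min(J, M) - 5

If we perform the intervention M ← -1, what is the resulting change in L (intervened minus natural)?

-40

The intervention breaks the incoming arrows to M: M <- min(N, K) + 6 no longer applies, and M = -1.
N = K + 1  [with K=1]  = 2
J = N^2 + M  [with N=2, M=-1]  = 3
H = min(J, M) - 5  [with J=3, M=-1]  = -6
L = H*J  [with H=-6, J=3]  = -18
Without intervention: N = K + 1  [with K=1]  = 2; M = min(N, K) + 6  [with N=2, K=1]  = 7; J = N^2 + M  [with N=2, M=7]  = 11; H = min(J, M) - 5  [with J=11, M=7]  = 2; L = H*J  [with H=2, J=11]  = 22.
Change = -18 − 22 = -40.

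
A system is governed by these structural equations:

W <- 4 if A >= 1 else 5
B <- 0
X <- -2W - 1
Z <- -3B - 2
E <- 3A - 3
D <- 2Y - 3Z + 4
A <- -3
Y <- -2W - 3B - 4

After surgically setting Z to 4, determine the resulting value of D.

The intervention breaks the incoming arrows to Z: Z <- -3B - 2 no longer applies, and Z = 4.
W = 4 if A >= 1 else 5  [with A=-3]  = 5
Y = -2W - 3B - 4  [with W=5, B=0]  = -14
D = 2Y - 3Z + 4  [with Y=-14, Z=4]  = -36

-36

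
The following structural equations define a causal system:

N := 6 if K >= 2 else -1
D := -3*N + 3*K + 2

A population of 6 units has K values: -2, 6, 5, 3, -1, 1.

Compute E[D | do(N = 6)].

-10

Every unit gets N=6 under the intervention. D values become -22, 2, -1, -7, -19, -13; E[D|do(N=6)] = -10.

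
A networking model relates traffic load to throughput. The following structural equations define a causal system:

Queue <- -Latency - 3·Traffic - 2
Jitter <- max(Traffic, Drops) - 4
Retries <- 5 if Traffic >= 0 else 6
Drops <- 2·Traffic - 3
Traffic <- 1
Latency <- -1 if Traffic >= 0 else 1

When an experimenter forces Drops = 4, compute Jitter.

Under do(Drops=4), the mechanism Drops <- 2·Traffic - 3 is discarded; Drops is fixed at 4.
Jitter = max(Traffic, Drops) - 4  [with Traffic=1, Drops=4]  = 0

0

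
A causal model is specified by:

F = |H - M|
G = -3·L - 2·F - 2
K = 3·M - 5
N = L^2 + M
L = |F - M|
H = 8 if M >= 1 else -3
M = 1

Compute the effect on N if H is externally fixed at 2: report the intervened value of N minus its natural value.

Under do(H=2), the mechanism H = 8 if M >= 1 else -3 is discarded; H is fixed at 2.
F = |H - M|  [with H=2, M=1]  = 1
L = |F - M|  [with F=1, M=1]  = 0
N = L^2 + M  [with L=0, M=1]  = 1
Without intervention: H = 8 if M >= 1 else -3  [with M=1]  = 8; F = |H - M|  [with H=8, M=1]  = 7; L = |F - M|  [with F=7, M=1]  = 6; N = L^2 + M  [with L=6, M=1]  = 37.
Change = 1 − 37 = -36.

-36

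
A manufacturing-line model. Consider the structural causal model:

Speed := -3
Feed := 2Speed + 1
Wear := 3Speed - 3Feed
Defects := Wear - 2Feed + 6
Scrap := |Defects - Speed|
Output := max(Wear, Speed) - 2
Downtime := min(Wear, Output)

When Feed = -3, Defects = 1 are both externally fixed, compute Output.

-2

The joint intervention fixes Feed = -3, Defects = 1, removing each variable's own equation.
Wear = 3Speed - 3Feed  [with Speed=-3, Feed=-3]  = 0
Output = max(Wear, Speed) - 2  [with Wear=0, Speed=-3]  = -2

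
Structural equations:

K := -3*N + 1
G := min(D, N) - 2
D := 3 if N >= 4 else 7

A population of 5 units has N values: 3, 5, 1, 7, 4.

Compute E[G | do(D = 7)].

do(D=7) breaks D's dependence on N. With D=7 fixed, G across the units is 1, 3, -1, 5, 2, mean 2.

2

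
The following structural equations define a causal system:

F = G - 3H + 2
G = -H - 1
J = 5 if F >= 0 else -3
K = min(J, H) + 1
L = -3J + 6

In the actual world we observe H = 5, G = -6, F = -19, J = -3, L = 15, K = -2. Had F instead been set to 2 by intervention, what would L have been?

-9

do(F=2) replaces the equation F = G - 3H + 2 with the constant F = 2.
J = 5 if F >= 0 else -3  [with F=2]  = 5
L = -3J + 6  [with J=5]  = -9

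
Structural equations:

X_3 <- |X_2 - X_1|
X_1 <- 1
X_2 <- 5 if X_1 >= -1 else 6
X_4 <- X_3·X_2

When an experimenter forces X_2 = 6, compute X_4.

30

Under do(X_2=6), the mechanism X_2 <- 5 if X_1 >= -1 else 6 is discarded; X_2 is fixed at 6.
X_3 = |X_2 - X_1|  [with X_2=6, X_1=1]  = 5
X_4 = X_3·X_2  [with X_3=5, X_2=6]  = 30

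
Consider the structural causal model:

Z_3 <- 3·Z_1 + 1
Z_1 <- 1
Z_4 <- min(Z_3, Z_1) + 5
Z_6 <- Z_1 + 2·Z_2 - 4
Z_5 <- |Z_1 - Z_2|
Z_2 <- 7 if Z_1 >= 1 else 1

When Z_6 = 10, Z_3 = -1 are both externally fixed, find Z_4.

Under do(Z_6 = 10, Z_3 = -1), each intervened variable's structural equation is replaced by its fixed value.
Z_4 = min(Z_3, Z_1) + 5  [with Z_3=-1, Z_1=1]  = 4

4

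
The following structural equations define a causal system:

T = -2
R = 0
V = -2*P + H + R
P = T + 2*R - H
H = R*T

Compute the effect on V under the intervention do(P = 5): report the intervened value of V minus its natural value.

Intervening sets P = 5 and removes its equation (P = T + 2*R - H).
H = R*T  [with R=0, T=-2]  = 0
V = -2*P + H + R  [with P=5, H=0, R=0]  = -10
Without intervention: H = R*T  [with R=0, T=-2]  = 0; P = T + 2*R - H  [with T=-2, R=0, H=0]  = -2; V = -2*P + H + R  [with P=-2, H=0, R=0]  = 4.
Change = -10 − 4 = -14.

-14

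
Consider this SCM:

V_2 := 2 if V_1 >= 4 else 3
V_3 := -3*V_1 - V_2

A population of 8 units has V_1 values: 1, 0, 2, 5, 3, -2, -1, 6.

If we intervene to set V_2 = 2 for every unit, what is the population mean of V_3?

-7.25

do(V_2=2) breaks V_2's dependence on V_1. With V_2=2 fixed, V_3 across the units is -5, -2, -8, -17, -11, 4, 1, -20, mean -7.25.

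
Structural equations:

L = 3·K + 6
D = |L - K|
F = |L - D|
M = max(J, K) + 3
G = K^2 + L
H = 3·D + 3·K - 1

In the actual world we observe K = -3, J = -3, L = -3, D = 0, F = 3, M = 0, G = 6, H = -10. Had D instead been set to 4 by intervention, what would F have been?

7

Intervening sets D = 4 and removes its equation (D = |L - K|).
L = 3·K + 6  [with K=-3]  = -3
F = |L - D|  [with L=-3, D=4]  = 7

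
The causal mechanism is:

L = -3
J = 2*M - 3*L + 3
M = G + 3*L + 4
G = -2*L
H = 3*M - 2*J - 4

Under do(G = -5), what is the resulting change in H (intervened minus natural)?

do(G=-5) replaces the equation G = -2*L with the constant G = -5.
M = G + 3*L + 4  [with G=-5, L=-3]  = -10
J = 2*M - 3*L + 3  [with M=-10, L=-3]  = -8
H = 3*M - 2*J - 4  [with M=-10, J=-8]  = -18
Without intervention: G = -2*L  [with L=-3]  = 6; M = G + 3*L + 4  [with G=6, L=-3]  = 1; J = 2*M - 3*L + 3  [with M=1, L=-3]  = 14; H = 3*M - 2*J - 4  [with M=1, J=14]  = -29.
Change = -18 − (-29) = 11.

11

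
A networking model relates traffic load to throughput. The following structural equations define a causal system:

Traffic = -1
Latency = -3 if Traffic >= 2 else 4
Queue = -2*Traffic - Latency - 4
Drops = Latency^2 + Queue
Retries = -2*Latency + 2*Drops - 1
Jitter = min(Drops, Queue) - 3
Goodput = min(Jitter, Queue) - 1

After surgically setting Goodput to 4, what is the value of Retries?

The intervention breaks the incoming arrows to Goodput: Goodput = min(Jitter, Queue) - 1 no longer applies, and Goodput = 4.
Retries is not downstream of the intervention, so its value is determined by the original equations.
Latency = -3 if Traffic >= 2 else 4  [with Traffic=-1]  = 4
Queue = -2*Traffic - Latency - 4  [with Traffic=-1, Latency=4]  = -6
Drops = Latency^2 + Queue  [with Latency=4, Queue=-6]  = 10
Retries = -2*Latency + 2*Drops - 1  [with Latency=4, Drops=10]  = 11

11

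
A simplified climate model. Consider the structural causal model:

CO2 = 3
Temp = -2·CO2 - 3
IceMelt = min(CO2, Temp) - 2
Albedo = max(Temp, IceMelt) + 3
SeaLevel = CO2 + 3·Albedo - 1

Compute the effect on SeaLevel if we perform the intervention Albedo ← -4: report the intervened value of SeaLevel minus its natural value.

6

Intervening sets Albedo = -4 and removes its equation (Albedo = max(Temp, IceMelt) + 3).
SeaLevel = CO2 + 3·Albedo - 1  [with CO2=3, Albedo=-4]  = -10
Without intervention: Temp = -2·CO2 - 3  [with CO2=3]  = -9; IceMelt = min(CO2, Temp) - 2  [with CO2=3, Temp=-9]  = -11; Albedo = max(Temp, IceMelt) + 3  [with Temp=-9, IceMelt=-11]  = -6; SeaLevel = CO2 + 3·Albedo - 1  [with CO2=3, Albedo=-6]  = -16.
Change = -10 − (-16) = 6.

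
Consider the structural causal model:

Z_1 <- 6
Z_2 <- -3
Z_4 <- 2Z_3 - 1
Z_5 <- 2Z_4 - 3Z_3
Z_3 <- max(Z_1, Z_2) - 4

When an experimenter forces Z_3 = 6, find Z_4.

11

The intervention breaks the incoming arrows to Z_3: Z_3 <- max(Z_1, Z_2) - 4 no longer applies, and Z_3 = 6.
Z_4 = 2Z_3 - 1  [with Z_3=6]  = 11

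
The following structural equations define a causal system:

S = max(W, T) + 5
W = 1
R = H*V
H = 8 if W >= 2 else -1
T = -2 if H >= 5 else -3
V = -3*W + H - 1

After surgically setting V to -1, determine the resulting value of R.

1

The intervention breaks the incoming arrows to V: V = -3*W + H - 1 no longer applies, and V = -1.
H = 8 if W >= 2 else -1  [with W=1]  = -1
R = H*V  [with H=-1, V=-1]  = 1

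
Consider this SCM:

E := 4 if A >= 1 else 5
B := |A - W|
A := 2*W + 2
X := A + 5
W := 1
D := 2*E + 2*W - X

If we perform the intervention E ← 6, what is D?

The intervention breaks the incoming arrows to E: E := 4 if A >= 1 else 5 no longer applies, and E = 6.
A = 2*W + 2  [with W=1]  = 4
X = A + 5  [with A=4]  = 9
D = 2*E + 2*W - X  [with E=6, W=1, X=9]  = 5

5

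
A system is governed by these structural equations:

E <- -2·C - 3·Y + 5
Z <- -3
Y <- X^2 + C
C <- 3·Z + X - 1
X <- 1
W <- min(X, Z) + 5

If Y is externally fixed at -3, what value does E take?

32

The intervention breaks the incoming arrows to Y: Y <- X^2 + C no longer applies, and Y = -3.
C = 3·Z + X - 1  [with Z=-3, X=1]  = -9
E = -2·C - 3·Y + 5  [with C=-9, Y=-3]  = 32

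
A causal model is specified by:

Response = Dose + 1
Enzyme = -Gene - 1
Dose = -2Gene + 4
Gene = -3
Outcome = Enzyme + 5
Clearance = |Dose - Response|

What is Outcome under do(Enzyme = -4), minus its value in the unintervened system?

-6

The intervention breaks the incoming arrows to Enzyme: Enzyme = -Gene - 1 no longer applies, and Enzyme = -4.
Outcome = Enzyme + 5  [with Enzyme=-4]  = 1
Without intervention: Enzyme = -Gene - 1  [with Gene=-3]  = 2; Outcome = Enzyme + 5  [with Enzyme=2]  = 7.
Change = 1 − 7 = -6.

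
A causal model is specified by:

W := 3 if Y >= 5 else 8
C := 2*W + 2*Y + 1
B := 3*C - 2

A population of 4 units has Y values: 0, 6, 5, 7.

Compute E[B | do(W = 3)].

46

do(W=3) breaks W's dependence on Y. With W=3 fixed, B across the units is 19, 55, 49, 61, mean 46.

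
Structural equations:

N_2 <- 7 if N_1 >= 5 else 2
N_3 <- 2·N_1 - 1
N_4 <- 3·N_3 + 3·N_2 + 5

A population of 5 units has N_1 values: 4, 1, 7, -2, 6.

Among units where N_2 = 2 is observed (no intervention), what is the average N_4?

Observing N_2=2 restricts to units where N_2's equation naturally yields 2: N_1 ∈ {4, 1, -2}. In that subpopulation N_4 = 32, 14, -4, mean 14.

14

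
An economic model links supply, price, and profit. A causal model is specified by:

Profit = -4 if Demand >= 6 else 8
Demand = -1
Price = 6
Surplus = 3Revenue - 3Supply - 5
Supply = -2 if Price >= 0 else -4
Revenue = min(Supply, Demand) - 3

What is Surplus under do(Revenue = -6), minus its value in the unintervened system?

-3

Under do(Revenue=-6), the mechanism Revenue = min(Supply, Demand) - 3 is discarded; Revenue is fixed at -6.
Supply = -2 if Price >= 0 else -4  [with Price=6]  = -2
Surplus = 3Revenue - 3Supply - 5  [with Revenue=-6, Supply=-2]  = -17
Without intervention: Supply = -2 if Price >= 0 else -4  [with Price=6]  = -2; Revenue = min(Supply, Demand) - 3  [with Supply=-2, Demand=-1]  = -5; Surplus = 3Revenue - 3Supply - 5  [with Revenue=-5, Supply=-2]  = -14.
Change = -17 − (-14) = -3.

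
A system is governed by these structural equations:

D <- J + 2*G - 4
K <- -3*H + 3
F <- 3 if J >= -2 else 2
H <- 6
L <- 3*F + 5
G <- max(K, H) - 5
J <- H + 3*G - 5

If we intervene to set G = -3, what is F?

do(G=-3) replaces the equation G <- max(K, H) - 5 with the constant G = -3.
J = H + 3*G - 5  [with H=6, G=-3]  = -8
F = 3 if J >= -2 else 2  [with J=-8]  = 2

2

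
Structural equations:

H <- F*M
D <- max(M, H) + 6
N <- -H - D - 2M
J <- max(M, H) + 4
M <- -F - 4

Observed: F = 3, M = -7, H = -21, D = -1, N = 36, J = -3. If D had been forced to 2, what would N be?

Intervening sets D = 2 and removes its equation (D <- max(M, H) + 6).
M = -F - 4  [with F=3]  = -7
H = F*M  [with F=3, M=-7]  = -21
N = -H - D - 2M  [with H=-21, D=2, M=-7]  = 33

33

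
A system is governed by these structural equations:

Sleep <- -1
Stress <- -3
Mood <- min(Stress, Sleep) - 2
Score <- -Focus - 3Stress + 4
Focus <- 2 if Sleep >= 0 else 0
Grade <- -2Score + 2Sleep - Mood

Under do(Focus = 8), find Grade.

The intervention breaks the incoming arrows to Focus: Focus <- 2 if Sleep >= 0 else 0 no longer applies, and Focus = 8.
Score = -Focus - 3Stress + 4  [with Focus=8, Stress=-3]  = 5
Mood = min(Stress, Sleep) - 2  [with Stress=-3, Sleep=-1]  = -5
Grade = -2Score + 2Sleep - Mood  [with Score=5, Sleep=-1, Mood=-5]  = -7

-7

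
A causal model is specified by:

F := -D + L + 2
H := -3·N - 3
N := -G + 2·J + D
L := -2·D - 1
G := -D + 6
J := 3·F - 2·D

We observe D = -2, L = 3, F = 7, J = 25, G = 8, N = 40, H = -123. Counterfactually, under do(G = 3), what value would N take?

The intervention breaks the incoming arrows to G: G := -D + 6 no longer applies, and G = 3.
L = -2·D - 1  [with D=-2]  = 3
F = -D + L + 2  [with D=-2, L=3]  = 7
J = 3·F - 2·D  [with F=7, D=-2]  = 25
N = -G + 2·J + D  [with G=3, J=25, D=-2]  = 45

45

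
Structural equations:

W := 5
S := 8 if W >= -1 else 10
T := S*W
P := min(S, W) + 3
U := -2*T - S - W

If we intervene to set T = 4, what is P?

8

The intervention breaks the incoming arrows to T: T := S*W no longer applies, and T = 4.
P is not downstream of the intervention, so its value is determined by the original equations.
S = 8 if W >= -1 else 10  [with W=5]  = 8
P = min(S, W) + 3  [with S=8, W=5]  = 8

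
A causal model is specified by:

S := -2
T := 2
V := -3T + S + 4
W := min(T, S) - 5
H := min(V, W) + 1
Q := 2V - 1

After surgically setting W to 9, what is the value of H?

Intervening sets W = 9 and removes its equation (W := min(T, S) - 5).
V = -3T + S + 4  [with T=2, S=-2]  = -4
H = min(V, W) + 1  [with V=-4, W=9]  = -3

-3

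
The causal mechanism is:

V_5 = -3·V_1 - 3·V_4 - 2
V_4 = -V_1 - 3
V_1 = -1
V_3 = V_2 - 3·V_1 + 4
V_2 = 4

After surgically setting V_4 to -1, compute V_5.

4

Intervening sets V_4 = -1 and removes its equation (V_4 = -V_1 - 3).
V_5 = -3·V_1 - 3·V_4 - 2  [with V_1=-1, V_4=-1]  = 4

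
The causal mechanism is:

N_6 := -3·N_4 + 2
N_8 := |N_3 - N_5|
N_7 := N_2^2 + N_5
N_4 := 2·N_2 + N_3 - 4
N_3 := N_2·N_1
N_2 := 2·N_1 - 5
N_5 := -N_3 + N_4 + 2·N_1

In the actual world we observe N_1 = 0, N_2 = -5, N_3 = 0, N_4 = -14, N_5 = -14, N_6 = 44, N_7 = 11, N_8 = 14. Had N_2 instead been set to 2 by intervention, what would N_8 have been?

0

do(N_2=2) replaces the equation N_2 := 2·N_1 - 5 with the constant N_2 = 2.
N_3 = N_2·N_1  [with N_2=2, N_1=0]  = 0
N_4 = 2·N_2 + N_3 - 4  [with N_2=2, N_3=0]  = 0
N_5 = -N_3 + N_4 + 2·N_1  [with N_3=0, N_4=0, N_1=0]  = 0
N_8 = |N_3 - N_5|  [with N_3=0, N_5=0]  = 0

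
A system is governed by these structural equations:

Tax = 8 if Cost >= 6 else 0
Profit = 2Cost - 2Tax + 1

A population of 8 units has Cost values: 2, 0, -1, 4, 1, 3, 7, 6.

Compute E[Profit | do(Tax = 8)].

-9.5

Under do(Tax=8), Tax's equation is replaced by Tax=8 for every unit. Per-unit Profit: -11, -15, -17, -7, -13, -9, -1, -3. Mean = -9.5.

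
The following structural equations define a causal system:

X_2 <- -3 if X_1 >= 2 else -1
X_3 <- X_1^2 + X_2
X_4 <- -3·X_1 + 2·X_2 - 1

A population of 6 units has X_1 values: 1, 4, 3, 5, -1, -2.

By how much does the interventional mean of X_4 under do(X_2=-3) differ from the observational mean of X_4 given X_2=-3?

7

The intervention sets X_2=-3 in all 6 units regardless of X_1. Recomputing X_4 per unit gives -10, -19, -16, -22, -4, -1; average -12.
E[X_4|X_2=-3] averages over only the 3 units with X_2=-3 (X_1 = 4, 3, 5): X_4 = -19, -16, -22, mean -19.
Difference = -12 − (-19) = 7.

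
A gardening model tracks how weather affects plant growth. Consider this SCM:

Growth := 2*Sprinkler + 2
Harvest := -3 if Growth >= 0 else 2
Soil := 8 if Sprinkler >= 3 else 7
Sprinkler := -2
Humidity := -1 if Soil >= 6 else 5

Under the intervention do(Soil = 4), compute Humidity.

Under do(Soil=4), the mechanism Soil := 8 if Sprinkler >= 3 else 7 is discarded; Soil is fixed at 4.
Humidity = -1 if Soil >= 6 else 5  [with Soil=4]  = 5

5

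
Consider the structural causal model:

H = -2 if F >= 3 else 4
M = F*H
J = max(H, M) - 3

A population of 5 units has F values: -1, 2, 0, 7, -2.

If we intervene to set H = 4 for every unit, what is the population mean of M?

4.8

Under do(H=4), H's equation is replaced by H=4 for every unit. Per-unit M: -4, 8, 0, 28, -8. Mean = 4.8.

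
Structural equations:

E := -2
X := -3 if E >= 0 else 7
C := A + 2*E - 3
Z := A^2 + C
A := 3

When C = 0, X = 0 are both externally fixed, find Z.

The joint intervention fixes C = 0, X = 0, removing each variable's own equation.
Z = A^2 + C  [with A=3, C=0]  = 9

9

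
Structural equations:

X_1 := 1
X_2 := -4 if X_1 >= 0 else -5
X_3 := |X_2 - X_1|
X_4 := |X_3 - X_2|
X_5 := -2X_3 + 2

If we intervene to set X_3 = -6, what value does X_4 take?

2

The intervention breaks the incoming arrows to X_3: X_3 := |X_2 - X_1| no longer applies, and X_3 = -6.
X_2 = -4 if X_1 >= 0 else -5  [with X_1=1]  = -4
X_4 = |X_3 - X_2|  [with X_3=-6, X_2=-4]  = 2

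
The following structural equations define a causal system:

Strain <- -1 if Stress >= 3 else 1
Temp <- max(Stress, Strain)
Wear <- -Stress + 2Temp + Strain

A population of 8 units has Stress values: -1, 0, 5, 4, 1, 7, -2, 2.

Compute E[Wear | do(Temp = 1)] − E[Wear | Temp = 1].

do(Temp=1) breaks Temp's dependence on Stress. With Temp=1 fixed, Wear across the units is 4, 3, -4, -3, 2, -6, 5, 1, mean 0.25.
E[Wear|Temp=1] averages over only the 4 units with Temp=1 (Stress = -1, 0, 1, -2): Wear = 4, 3, 2, 5, mean 3.5.
Difference = 0.25 − 3.5 = -3.25.

-3.25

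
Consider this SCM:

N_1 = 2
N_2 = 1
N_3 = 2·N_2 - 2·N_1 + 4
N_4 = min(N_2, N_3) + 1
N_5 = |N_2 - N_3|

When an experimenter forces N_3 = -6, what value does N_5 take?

do(N_3=-6) replaces the equation N_3 = 2·N_2 - 2·N_1 + 4 with the constant N_3 = -6.
N_5 = |N_2 - N_3|  [with N_2=1, N_3=-6]  = 7

7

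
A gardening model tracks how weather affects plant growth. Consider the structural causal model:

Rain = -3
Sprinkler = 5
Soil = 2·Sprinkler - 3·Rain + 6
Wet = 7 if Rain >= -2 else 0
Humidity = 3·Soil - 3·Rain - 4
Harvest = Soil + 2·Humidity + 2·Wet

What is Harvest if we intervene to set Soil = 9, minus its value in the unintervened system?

-112

The intervention breaks the incoming arrows to Soil: Soil = 2·Sprinkler - 3·Rain + 6 no longer applies, and Soil = 9.
Wet = 7 if Rain >= -2 else 0  [with Rain=-3]  = 0
Humidity = 3·Soil - 3·Rain - 4  [with Soil=9, Rain=-3]  = 32
Harvest = Soil + 2·Humidity + 2·Wet  [with Soil=9, Humidity=32, Wet=0]  = 73
Without intervention: Soil = 2·Sprinkler - 3·Rain + 6  [with Sprinkler=5, Rain=-3]  = 25; Wet = 7 if Rain >= -2 else 0  [with Rain=-3]  = 0; Humidity = 3·Soil - 3·Rain - 4  [with Soil=25, Rain=-3]  = 80; Harvest = Soil + 2·Humidity + 2·Wet  [with Soil=25, Humidity=80, Wet=0]  = 185.
Change = 73 − 185 = -112.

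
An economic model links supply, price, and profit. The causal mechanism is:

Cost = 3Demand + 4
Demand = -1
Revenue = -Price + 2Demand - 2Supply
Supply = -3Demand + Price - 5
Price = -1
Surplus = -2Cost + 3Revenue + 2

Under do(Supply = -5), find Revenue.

9

do(Supply=-5) replaces the equation Supply = -3Demand + Price - 5 with the constant Supply = -5.
Revenue = -Price + 2Demand - 2Supply  [with Price=-1, Demand=-1, Supply=-5]  = 9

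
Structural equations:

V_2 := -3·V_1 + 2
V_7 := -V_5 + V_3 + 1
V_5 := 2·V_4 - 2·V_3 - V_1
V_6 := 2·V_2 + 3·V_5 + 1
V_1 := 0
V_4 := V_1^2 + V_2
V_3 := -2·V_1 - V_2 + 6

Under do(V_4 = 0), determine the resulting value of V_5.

Intervening sets V_4 = 0 and removes its equation (V_4 := V_1^2 + V_2).
V_2 = -3·V_1 + 2  [with V_1=0]  = 2
V_3 = -2·V_1 - V_2 + 6  [with V_1=0, V_2=2]  = 4
V_5 = 2·V_4 - 2·V_3 - V_1  [with V_4=0, V_3=4, V_1=0]  = -8

-8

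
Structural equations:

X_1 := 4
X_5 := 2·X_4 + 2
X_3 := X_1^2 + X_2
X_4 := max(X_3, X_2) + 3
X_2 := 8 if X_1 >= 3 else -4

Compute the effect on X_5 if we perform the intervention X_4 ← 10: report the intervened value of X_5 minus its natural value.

Intervening sets X_4 = 10 and removes its equation (X_4 := max(X_3, X_2) + 3).
X_5 = 2·X_4 + 2  [with X_4=10]  = 22
Without intervention: X_2 = 8 if X_1 >= 3 else -4  [with X_1=4]  = 8; X_3 = X_1^2 + X_2  [with X_1=4, X_2=8]  = 24; X_4 = max(X_3, X_2) + 3  [with X_3=24, X_2=8]  = 27; X_5 = 2·X_4 + 2  [with X_4=27]  = 56.
Change = 22 − 56 = -34.

-34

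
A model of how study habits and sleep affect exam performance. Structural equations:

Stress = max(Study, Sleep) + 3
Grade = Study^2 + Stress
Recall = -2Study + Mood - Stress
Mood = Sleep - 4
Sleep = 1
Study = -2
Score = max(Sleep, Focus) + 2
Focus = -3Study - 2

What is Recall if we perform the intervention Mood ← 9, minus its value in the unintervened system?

12

Intervening sets Mood = 9 and removes its equation (Mood = Sleep - 4).
Stress = max(Study, Sleep) + 3  [with Study=-2, Sleep=1]  = 4
Recall = -2Study + Mood - Stress  [with Study=-2, Mood=9, Stress=4]  = 9
Without intervention: Stress = max(Study, Sleep) + 3  [with Study=-2, Sleep=1]  = 4; Mood = Sleep - 4  [with Sleep=1]  = -3; Recall = -2Study + Mood - Stress  [with Study=-2, Mood=-3, Stress=4]  = -3.
Change = 9 − (-3) = 12.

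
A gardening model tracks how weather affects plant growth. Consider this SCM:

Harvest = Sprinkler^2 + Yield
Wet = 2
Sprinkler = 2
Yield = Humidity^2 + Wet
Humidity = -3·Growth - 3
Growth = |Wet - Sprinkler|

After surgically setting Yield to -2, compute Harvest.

The intervention breaks the incoming arrows to Yield: Yield = Humidity^2 + Wet no longer applies, and Yield = -2.
Harvest = Sprinkler^2 + Yield  [with Sprinkler=2, Yield=-2]  = 2

2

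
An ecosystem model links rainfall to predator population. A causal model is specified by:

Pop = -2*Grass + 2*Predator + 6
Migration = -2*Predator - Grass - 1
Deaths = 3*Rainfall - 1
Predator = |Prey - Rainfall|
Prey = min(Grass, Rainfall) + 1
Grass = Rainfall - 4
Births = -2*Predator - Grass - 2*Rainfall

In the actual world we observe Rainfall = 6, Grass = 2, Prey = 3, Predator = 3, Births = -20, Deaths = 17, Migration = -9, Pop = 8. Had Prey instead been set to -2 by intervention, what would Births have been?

-30

do(Prey=-2) replaces the equation Prey = min(Grass, Rainfall) + 1 with the constant Prey = -2.
Grass = Rainfall - 4  [with Rainfall=6]  = 2
Predator = |Prey - Rainfall|  [with Prey=-2, Rainfall=6]  = 8
Births = -2*Predator - Grass - 2*Rainfall  [with Predator=8, Grass=2, Rainfall=6]  = -30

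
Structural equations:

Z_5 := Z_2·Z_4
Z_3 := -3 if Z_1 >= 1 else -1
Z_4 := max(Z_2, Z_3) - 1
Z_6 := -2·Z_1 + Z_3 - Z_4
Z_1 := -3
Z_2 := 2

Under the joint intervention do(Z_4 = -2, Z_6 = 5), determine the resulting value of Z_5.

Setting Z_4 = -2, Z_6 = 5 by intervention discards those variables' equations.
Z_5 = Z_2·Z_4  [with Z_2=2, Z_4=-2]  = -4

-4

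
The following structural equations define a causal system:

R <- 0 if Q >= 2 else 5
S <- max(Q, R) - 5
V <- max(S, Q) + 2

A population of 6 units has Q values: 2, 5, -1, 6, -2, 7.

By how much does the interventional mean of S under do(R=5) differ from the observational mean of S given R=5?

0.5

Under do(R=5), R's equation is replaced by R=5 for every unit. Per-unit S: 0, 0, 0, 1, 0, 2. Mean = 0.5.
Observing R=5 restricts to units where R's equation naturally yields 5: Q ∈ {-1, -2}. In that subpopulation S = 0, 0, mean 0.
Difference = 0.5 − 0 = 0.5.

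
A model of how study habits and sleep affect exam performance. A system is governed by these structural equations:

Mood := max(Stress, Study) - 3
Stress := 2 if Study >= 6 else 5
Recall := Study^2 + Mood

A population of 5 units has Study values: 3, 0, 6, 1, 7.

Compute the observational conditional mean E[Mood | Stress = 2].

Conditioning on Stress=2 selects the 2 unit(s) with Study ∈ {6, 7}. Their Mood values: 3, 4. Mean = 3.5.

3.5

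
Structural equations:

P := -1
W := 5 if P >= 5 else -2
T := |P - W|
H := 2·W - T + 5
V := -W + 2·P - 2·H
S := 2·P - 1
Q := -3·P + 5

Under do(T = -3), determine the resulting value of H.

4

The intervention breaks the incoming arrows to T: T := |P - W| no longer applies, and T = -3.
W = 5 if P >= 5 else -2  [with P=-1]  = -2
H = 2·W - T + 5  [with W=-2, T=-3]  = 4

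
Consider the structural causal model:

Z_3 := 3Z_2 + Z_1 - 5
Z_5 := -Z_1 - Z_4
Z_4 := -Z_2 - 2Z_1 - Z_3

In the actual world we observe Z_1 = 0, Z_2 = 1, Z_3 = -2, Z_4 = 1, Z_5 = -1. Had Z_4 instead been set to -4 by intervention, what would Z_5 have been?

4

Intervening sets Z_4 = -4 and removes its equation (Z_4 := -Z_2 - 2Z_1 - Z_3).
Z_5 = -Z_1 - Z_4  [with Z_1=0, Z_4=-4]  = 4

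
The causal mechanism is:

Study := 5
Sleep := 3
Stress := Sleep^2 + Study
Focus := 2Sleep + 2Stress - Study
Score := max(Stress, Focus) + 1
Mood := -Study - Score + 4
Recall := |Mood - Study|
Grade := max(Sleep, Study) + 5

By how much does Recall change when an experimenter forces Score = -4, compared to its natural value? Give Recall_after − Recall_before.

Under do(Score=-4), the mechanism Score := max(Stress, Focus) + 1 is discarded; Score is fixed at -4.
Mood = -Study - Score + 4  [with Study=5, Score=-4]  = 3
Recall = |Mood - Study|  [with Mood=3, Study=5]  = 2
Without intervention: Stress = Sleep^2 + Study  [with Sleep=3, Study=5]  = 14; Focus = 2Sleep + 2Stress - Study  [with Sleep=3, Stress=14, Study=5]  = 29; Score = max(Stress, Focus) + 1  [with Stress=14, Focus=29]  = 30; Mood = -Study - Score + 4  [with Study=5, Score=30]  = -31; Recall = |Mood - Study|  [with Mood=-31, Study=5]  = 36.
Change = 2 − 36 = -34.

-34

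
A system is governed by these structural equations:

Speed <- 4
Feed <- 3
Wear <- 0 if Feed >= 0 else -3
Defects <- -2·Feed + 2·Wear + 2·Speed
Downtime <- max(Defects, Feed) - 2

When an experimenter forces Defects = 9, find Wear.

Under do(Defects=9), the mechanism Defects <- -2·Feed + 2·Wear + 2·Speed is discarded; Defects is fixed at 9.
Since Wear is not a descendant of the intervened variable, it is unaffected.
Wear = 0 if Feed >= 0 else -3  [with Feed=3]  = 0

0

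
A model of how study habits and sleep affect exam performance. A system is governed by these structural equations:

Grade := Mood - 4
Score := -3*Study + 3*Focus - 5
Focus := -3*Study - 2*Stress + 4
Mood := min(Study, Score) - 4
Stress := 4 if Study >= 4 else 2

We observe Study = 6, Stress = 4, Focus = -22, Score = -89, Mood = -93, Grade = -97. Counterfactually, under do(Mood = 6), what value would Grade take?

2

The intervention breaks the incoming arrows to Mood: Mood := min(Study, Score) - 4 no longer applies, and Mood = 6.
Grade = Mood - 4  [with Mood=6]  = 2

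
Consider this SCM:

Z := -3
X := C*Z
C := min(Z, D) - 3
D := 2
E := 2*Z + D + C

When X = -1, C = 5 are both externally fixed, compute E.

The joint intervention fixes X = -1, C = 5, removing each variable's own equation.
E = 2*Z + D + C  [with Z=-3, D=2, C=5]  = 1

1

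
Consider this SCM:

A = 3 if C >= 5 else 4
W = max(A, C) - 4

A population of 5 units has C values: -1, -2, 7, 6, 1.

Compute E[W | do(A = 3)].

Under do(A=3), A's equation is replaced by A=3 for every unit. Per-unit W: -1, -1, 3, 2, -1. Mean = 0.4.

0.4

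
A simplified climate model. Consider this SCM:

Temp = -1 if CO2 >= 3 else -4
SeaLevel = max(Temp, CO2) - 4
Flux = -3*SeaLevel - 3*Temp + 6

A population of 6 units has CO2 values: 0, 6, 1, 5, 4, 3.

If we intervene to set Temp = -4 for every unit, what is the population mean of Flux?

20.5

Every unit gets Temp=-4 under the intervention. Flux values become 30, 12, 27, 15, 18, 21; E[Flux|do(Temp=-4)] = 20.5.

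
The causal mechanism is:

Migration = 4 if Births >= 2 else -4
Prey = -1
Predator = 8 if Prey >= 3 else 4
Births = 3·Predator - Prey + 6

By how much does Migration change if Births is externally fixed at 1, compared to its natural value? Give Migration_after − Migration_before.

-8

The intervention breaks the incoming arrows to Births: Births = 3·Predator - Prey + 6 no longer applies, and Births = 1.
Migration = 4 if Births >= 2 else -4  [with Births=1]  = -4
Without intervention: Predator = 8 if Prey >= 3 else 4  [with Prey=-1]  = 4; Births = 3·Predator - Prey + 6  [with Predator=4, Prey=-1]  = 19; Migration = 4 if Births >= 2 else -4  [with Births=19]  = 4.
Change = -4 − 4 = -8.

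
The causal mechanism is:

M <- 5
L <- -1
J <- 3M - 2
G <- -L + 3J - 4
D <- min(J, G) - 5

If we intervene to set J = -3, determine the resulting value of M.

5

Under do(J=-3), the mechanism J <- 3M - 2 is discarded; J is fixed at -3.
M is not downstream of the intervention, so its value is determined by the original equations.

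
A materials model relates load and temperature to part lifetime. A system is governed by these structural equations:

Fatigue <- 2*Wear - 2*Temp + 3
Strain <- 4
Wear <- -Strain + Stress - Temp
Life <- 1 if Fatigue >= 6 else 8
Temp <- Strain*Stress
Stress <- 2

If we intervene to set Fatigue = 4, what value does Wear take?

-10

The intervention breaks the incoming arrows to Fatigue: Fatigue <- 2*Wear - 2*Temp + 3 no longer applies, and Fatigue = 4.
Since Wear is not a descendant of the intervened variable, it is unaffected.
Temp = Strain*Stress  [with Strain=4, Stress=2]  = 8
Wear = -Strain + Stress - Temp  [with Strain=4, Stress=2, Temp=8]  = -10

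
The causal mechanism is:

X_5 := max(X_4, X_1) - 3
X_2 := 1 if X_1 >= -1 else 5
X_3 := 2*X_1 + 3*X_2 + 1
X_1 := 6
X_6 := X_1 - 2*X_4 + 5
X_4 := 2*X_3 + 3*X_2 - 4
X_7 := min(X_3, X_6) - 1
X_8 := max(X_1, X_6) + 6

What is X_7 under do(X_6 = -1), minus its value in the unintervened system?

50

Intervening sets X_6 = -1 and removes its equation (X_6 := X_1 - 2*X_4 + 5).
X_2 = 1 if X_1 >= -1 else 5  [with X_1=6]  = 1
X_3 = 2*X_1 + 3*X_2 + 1  [with X_1=6, X_2=1]  = 16
X_7 = min(X_3, X_6) - 1  [with X_3=16, X_6=-1]  = -2
Without intervention: X_2 = 1 if X_1 >= -1 else 5  [with X_1=6]  = 1; X_3 = 2*X_1 + 3*X_2 + 1  [with X_1=6, X_2=1]  = 16; X_4 = 2*X_3 + 3*X_2 - 4  [with X_3=16, X_2=1]  = 31; X_6 = X_1 - 2*X_4 + 5  [with X_1=6, X_4=31]  = -51; X_7 = min(X_3, X_6) - 1  [with X_3=16, X_6=-51]  = -52.
Change = -2 − (-52) = 50.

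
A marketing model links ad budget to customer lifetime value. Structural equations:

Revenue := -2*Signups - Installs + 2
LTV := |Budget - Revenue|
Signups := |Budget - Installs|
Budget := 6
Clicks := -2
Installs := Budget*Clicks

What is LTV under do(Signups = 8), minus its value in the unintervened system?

Under do(Signups=8), the mechanism Signups := |Budget - Installs| is discarded; Signups is fixed at 8.
Installs = Budget*Clicks  [with Budget=6, Clicks=-2]  = -12
Revenue = -2*Signups - Installs + 2  [with Signups=8, Installs=-12]  = -2
LTV = |Budget - Revenue|  [with Budget=6, Revenue=-2]  = 8
Without intervention: Installs = Budget*Clicks  [with Budget=6, Clicks=-2]  = -12; Signups = |Budget - Installs|  [with Budget=6, Installs=-12]  = 18; Revenue = -2*Signups - Installs + 2  [with Signups=18, Installs=-12]  = -22; LTV = |Budget - Revenue|  [with Budget=6, Revenue=-22]  = 28.
Change = 8 − 28 = -20.

-20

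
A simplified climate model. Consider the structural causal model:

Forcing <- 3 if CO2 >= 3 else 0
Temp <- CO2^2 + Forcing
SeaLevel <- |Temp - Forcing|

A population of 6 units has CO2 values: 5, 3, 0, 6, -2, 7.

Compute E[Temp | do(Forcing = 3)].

23.5

The intervention sets Forcing=3 in all 6 units regardless of CO2. Recomputing Temp per unit gives 28, 12, 3, 39, 7, 52; average 23.5.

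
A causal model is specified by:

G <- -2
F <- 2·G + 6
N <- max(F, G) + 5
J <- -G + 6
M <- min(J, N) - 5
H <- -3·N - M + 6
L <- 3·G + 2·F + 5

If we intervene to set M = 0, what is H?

The intervention breaks the incoming arrows to M: M <- min(J, N) - 5 no longer applies, and M = 0.
F = 2·G + 6  [with G=-2]  = 2
N = max(F, G) + 5  [with F=2, G=-2]  = 7
H = -3·N - M + 6  [with N=7, M=0]  = -15

-15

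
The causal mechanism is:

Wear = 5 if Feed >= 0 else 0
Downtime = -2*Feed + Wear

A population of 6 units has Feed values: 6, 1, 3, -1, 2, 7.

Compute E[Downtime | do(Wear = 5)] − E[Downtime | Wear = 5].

The intervention sets Wear=5 in all 6 units regardless of Feed. Recomputing Downtime per unit gives -7, 3, -1, 7, 1, -9; average -1.
Observing Wear=5 restricts to units where Wear's equation naturally yields 5: Feed ∈ {6, 1, 3, 2, 7}. In that subpopulation Downtime = -7, 3, -1, 1, -9, mean -2.6.
Difference = -1 − (-2.6) = 1.6.

1.6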